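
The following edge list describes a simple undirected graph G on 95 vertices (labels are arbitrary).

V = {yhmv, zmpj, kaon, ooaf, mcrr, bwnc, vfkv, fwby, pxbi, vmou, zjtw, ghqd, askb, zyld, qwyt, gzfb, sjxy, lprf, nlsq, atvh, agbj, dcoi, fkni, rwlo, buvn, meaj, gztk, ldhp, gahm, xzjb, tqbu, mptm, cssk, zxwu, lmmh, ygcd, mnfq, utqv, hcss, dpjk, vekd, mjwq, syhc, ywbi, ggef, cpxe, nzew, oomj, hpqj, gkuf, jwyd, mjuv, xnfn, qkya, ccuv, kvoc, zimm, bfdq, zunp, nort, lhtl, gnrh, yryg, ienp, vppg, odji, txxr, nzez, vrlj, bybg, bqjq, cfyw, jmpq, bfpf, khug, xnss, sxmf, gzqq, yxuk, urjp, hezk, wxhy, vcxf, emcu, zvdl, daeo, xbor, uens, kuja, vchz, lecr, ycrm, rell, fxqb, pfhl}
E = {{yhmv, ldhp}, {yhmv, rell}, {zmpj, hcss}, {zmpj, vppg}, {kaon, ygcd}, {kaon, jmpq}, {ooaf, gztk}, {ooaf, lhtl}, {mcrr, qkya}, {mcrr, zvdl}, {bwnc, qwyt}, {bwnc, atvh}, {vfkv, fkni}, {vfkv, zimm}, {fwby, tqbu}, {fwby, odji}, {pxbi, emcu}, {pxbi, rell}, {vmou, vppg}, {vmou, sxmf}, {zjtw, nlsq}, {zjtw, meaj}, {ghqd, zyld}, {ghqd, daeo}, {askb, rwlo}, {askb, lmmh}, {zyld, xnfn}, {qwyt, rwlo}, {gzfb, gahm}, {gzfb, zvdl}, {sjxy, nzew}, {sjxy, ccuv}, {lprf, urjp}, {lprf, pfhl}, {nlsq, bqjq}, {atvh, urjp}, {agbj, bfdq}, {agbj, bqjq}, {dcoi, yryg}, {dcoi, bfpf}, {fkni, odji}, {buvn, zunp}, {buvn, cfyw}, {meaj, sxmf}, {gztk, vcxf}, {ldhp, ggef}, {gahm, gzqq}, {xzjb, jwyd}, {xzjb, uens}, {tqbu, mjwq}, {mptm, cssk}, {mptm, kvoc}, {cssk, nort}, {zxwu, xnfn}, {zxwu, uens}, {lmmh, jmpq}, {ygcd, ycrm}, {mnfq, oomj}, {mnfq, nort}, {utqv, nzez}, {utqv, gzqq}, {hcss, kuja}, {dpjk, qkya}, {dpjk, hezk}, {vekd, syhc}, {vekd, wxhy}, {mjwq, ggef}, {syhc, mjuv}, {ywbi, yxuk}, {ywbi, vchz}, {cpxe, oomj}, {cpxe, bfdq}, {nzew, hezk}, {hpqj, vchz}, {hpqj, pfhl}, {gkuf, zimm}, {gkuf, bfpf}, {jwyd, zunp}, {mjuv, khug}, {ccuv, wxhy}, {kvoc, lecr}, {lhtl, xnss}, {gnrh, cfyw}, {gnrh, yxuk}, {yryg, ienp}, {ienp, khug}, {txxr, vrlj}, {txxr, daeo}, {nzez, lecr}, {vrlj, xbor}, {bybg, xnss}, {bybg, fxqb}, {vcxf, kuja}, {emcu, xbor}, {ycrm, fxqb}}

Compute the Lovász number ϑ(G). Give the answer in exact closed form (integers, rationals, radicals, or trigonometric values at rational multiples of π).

95*cos(pi/95)/(cos(pi/95) + 1)

Vertex lmmh has 2 neighbors: askb, jmpq.
Vertex wxhy has 2 neighbors: vekd, ccuv.
Vertex ywbi has 2 neighbors: yxuk, vchz.
N(mnfq) = {oomj, nort}, |N(mnfq)| = 2.
deg(v) = 2 for all v (|V|=95); connected 2-regular on 95 ⇒ C_{95}.
A has 48 distinct eigenvalues ≈ [2.0, 1.9956, 1.9825, 1.9608, 1.9304, 1.8916, 1.8446, 1.7895, 1.7265, 1.656, 1.5783, 1.4936, 1.4025, 1.3052, 1.2022, 1.0939, 0.9808, 0.8635, 0.7424, 0.618, 0.491, 0.3618, 0.231, 0.0992, -0.0331, -0.1652, -0.2965, -0.4266, -0.5548, -0.6806, -0.8034, -0.9227, -1.0379, -1.1487, -1.2544, -1.3546, -1.4489, -1.5368, -1.618, -1.6922, -1.7589, -1.818, -1.8691, -1.9121, -1.9467, -1.9727, -1.9902, -1.9989].
λ_max=2, λ_min=-2*cos(pi/95); ϑ = −95·λ_min/(λ_max−λ_min) = 95*cos(pi/95)/(cos(pi/95) + 1).
= 47.4870113… (decimal).
Lovász sandwich 47 ≤ 95*cos(pi/95)/(cos(pi/95) + 1) ≤ 48: both strict.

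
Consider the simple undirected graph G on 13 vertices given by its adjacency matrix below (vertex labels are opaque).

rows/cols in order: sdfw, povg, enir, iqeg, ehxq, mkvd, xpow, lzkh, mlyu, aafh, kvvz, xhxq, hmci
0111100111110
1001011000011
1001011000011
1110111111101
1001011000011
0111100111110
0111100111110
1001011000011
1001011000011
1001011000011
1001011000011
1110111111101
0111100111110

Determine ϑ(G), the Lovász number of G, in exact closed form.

7

N(lzkh) = {sdfw, iqeg, mkvd, xpow, xhxq, hmci}, |N(lzkh)| = 6.
N(iqeg) = {sdfw, povg, enir, ehxq, mkvd, xpow, lzkh, mlyu, aafh, kvvz, hmci}, |N(iqeg)| = 11.
Vertex kvvz has 6 neighbors: sdfw, iqeg, mkvd, xpow, xhxq, hmci.
Vertex ehxq has 6 neighbors: sdfw, iqeg, mkvd, xpow, xhxq, hmci.
K_{7,4,2} (perfect); ϑ(G) = α(G) = max{7,4,2} = 7.
= 7.00000… (decimal).
7 ≤ 7 ≤ 7: collapsed.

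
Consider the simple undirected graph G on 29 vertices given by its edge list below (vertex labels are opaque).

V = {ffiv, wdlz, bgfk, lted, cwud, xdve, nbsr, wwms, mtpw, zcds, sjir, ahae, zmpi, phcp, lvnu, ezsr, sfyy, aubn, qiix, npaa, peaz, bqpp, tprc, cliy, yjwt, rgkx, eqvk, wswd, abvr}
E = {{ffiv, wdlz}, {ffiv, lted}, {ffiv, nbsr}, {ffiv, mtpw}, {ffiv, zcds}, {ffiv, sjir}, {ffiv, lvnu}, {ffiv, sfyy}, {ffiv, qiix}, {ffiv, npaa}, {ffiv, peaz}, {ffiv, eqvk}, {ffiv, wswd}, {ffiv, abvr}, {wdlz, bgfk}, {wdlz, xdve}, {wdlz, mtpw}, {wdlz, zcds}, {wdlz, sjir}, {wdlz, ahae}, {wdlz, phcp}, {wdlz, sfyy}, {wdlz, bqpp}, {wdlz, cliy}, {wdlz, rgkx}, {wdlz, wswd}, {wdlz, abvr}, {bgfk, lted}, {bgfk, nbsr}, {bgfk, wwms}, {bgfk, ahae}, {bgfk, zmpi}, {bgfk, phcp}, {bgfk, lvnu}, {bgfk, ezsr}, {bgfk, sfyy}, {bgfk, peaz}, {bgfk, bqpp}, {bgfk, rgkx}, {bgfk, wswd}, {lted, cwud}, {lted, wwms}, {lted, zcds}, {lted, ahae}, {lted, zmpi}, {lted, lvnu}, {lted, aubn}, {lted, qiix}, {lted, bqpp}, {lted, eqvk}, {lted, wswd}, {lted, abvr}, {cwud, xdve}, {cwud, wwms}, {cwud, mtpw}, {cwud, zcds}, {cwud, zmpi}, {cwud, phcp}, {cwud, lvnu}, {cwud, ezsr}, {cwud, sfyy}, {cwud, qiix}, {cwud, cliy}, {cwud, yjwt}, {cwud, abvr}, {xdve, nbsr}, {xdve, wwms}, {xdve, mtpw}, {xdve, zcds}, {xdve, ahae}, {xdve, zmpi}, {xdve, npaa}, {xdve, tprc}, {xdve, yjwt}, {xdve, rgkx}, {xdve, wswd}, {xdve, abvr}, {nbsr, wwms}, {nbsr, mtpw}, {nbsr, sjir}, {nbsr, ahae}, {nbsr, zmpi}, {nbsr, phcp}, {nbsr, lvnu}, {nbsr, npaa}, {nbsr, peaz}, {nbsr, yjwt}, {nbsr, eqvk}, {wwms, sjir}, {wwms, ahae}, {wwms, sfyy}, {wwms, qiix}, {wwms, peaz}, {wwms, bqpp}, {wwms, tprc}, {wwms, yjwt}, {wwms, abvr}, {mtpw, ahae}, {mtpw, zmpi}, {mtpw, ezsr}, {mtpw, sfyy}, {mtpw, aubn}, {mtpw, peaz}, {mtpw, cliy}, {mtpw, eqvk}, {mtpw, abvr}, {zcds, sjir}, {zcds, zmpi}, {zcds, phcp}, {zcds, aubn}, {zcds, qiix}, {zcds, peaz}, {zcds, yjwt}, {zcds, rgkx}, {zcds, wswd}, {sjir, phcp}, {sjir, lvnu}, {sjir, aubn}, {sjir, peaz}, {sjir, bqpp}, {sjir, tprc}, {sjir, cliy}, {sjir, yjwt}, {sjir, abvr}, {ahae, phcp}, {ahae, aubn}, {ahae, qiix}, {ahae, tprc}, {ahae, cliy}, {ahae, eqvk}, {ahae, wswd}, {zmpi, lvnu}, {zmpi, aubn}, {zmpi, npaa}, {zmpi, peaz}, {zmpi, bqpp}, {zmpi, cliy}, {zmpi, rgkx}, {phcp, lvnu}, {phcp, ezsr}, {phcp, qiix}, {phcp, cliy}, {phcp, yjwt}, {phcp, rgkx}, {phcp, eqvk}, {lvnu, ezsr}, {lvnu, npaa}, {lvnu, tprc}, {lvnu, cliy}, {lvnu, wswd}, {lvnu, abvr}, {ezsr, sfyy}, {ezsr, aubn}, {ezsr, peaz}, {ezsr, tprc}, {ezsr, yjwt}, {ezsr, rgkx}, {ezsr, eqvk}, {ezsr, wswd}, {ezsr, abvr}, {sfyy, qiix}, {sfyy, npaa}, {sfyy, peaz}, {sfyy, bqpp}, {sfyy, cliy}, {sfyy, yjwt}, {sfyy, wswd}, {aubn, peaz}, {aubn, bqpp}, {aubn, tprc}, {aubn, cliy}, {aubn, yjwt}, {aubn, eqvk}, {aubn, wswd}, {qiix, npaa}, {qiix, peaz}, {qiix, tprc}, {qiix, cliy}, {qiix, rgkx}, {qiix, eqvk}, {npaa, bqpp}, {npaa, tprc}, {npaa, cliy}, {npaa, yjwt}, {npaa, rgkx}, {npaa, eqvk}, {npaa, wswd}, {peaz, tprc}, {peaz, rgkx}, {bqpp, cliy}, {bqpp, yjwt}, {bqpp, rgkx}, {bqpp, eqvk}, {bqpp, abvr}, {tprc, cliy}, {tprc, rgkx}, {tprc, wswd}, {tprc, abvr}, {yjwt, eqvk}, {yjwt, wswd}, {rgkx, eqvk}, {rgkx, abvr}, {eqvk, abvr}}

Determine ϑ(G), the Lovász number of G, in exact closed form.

deg(bgfk) = 14; N(bgfk) = {wdlz, lted, nbsr, wwms, ahae, zmpi, phcp, lvnu, ezsr, sfyy, peaz, bqpp, rgkx, wswd}.
deg(ffiv) = 14; N(ffiv) = {wdlz, lted, nbsr, mtpw, zcds, sjir, lvnu, sfyy, qiix, npaa, peaz, eqvk, wswd, abvr}.
N(eqvk) = {ffiv, lted, nbsr, mtpw, ahae, phcp, ezsr, aubn, qiix, npaa, bqpp, yjwt, rgkx, abvr}, |N(eqvk)| = 14.
N(wwms) = {bgfk, lted, cwud, xdve, nbsr, sjir, ahae, sfyy, qiix, peaz, bqpp, tprc, yjwt, abvr}, |N(wwms)| = 14.
Every vertex has degree 14 (N=29); strongly regular (29,14,6,7).
Distinct eigenvalues (to 3 d.p.): [14.0, 2.193, -3.193].
Lovász: ϑ = −29(-sqrt(29)/2 - 1/2)/(14+-(-sqrt(29)/2 - 1/2)) = sqrt(29).
≈ 5.38516 (to 5 d.p.).

sqrt(29)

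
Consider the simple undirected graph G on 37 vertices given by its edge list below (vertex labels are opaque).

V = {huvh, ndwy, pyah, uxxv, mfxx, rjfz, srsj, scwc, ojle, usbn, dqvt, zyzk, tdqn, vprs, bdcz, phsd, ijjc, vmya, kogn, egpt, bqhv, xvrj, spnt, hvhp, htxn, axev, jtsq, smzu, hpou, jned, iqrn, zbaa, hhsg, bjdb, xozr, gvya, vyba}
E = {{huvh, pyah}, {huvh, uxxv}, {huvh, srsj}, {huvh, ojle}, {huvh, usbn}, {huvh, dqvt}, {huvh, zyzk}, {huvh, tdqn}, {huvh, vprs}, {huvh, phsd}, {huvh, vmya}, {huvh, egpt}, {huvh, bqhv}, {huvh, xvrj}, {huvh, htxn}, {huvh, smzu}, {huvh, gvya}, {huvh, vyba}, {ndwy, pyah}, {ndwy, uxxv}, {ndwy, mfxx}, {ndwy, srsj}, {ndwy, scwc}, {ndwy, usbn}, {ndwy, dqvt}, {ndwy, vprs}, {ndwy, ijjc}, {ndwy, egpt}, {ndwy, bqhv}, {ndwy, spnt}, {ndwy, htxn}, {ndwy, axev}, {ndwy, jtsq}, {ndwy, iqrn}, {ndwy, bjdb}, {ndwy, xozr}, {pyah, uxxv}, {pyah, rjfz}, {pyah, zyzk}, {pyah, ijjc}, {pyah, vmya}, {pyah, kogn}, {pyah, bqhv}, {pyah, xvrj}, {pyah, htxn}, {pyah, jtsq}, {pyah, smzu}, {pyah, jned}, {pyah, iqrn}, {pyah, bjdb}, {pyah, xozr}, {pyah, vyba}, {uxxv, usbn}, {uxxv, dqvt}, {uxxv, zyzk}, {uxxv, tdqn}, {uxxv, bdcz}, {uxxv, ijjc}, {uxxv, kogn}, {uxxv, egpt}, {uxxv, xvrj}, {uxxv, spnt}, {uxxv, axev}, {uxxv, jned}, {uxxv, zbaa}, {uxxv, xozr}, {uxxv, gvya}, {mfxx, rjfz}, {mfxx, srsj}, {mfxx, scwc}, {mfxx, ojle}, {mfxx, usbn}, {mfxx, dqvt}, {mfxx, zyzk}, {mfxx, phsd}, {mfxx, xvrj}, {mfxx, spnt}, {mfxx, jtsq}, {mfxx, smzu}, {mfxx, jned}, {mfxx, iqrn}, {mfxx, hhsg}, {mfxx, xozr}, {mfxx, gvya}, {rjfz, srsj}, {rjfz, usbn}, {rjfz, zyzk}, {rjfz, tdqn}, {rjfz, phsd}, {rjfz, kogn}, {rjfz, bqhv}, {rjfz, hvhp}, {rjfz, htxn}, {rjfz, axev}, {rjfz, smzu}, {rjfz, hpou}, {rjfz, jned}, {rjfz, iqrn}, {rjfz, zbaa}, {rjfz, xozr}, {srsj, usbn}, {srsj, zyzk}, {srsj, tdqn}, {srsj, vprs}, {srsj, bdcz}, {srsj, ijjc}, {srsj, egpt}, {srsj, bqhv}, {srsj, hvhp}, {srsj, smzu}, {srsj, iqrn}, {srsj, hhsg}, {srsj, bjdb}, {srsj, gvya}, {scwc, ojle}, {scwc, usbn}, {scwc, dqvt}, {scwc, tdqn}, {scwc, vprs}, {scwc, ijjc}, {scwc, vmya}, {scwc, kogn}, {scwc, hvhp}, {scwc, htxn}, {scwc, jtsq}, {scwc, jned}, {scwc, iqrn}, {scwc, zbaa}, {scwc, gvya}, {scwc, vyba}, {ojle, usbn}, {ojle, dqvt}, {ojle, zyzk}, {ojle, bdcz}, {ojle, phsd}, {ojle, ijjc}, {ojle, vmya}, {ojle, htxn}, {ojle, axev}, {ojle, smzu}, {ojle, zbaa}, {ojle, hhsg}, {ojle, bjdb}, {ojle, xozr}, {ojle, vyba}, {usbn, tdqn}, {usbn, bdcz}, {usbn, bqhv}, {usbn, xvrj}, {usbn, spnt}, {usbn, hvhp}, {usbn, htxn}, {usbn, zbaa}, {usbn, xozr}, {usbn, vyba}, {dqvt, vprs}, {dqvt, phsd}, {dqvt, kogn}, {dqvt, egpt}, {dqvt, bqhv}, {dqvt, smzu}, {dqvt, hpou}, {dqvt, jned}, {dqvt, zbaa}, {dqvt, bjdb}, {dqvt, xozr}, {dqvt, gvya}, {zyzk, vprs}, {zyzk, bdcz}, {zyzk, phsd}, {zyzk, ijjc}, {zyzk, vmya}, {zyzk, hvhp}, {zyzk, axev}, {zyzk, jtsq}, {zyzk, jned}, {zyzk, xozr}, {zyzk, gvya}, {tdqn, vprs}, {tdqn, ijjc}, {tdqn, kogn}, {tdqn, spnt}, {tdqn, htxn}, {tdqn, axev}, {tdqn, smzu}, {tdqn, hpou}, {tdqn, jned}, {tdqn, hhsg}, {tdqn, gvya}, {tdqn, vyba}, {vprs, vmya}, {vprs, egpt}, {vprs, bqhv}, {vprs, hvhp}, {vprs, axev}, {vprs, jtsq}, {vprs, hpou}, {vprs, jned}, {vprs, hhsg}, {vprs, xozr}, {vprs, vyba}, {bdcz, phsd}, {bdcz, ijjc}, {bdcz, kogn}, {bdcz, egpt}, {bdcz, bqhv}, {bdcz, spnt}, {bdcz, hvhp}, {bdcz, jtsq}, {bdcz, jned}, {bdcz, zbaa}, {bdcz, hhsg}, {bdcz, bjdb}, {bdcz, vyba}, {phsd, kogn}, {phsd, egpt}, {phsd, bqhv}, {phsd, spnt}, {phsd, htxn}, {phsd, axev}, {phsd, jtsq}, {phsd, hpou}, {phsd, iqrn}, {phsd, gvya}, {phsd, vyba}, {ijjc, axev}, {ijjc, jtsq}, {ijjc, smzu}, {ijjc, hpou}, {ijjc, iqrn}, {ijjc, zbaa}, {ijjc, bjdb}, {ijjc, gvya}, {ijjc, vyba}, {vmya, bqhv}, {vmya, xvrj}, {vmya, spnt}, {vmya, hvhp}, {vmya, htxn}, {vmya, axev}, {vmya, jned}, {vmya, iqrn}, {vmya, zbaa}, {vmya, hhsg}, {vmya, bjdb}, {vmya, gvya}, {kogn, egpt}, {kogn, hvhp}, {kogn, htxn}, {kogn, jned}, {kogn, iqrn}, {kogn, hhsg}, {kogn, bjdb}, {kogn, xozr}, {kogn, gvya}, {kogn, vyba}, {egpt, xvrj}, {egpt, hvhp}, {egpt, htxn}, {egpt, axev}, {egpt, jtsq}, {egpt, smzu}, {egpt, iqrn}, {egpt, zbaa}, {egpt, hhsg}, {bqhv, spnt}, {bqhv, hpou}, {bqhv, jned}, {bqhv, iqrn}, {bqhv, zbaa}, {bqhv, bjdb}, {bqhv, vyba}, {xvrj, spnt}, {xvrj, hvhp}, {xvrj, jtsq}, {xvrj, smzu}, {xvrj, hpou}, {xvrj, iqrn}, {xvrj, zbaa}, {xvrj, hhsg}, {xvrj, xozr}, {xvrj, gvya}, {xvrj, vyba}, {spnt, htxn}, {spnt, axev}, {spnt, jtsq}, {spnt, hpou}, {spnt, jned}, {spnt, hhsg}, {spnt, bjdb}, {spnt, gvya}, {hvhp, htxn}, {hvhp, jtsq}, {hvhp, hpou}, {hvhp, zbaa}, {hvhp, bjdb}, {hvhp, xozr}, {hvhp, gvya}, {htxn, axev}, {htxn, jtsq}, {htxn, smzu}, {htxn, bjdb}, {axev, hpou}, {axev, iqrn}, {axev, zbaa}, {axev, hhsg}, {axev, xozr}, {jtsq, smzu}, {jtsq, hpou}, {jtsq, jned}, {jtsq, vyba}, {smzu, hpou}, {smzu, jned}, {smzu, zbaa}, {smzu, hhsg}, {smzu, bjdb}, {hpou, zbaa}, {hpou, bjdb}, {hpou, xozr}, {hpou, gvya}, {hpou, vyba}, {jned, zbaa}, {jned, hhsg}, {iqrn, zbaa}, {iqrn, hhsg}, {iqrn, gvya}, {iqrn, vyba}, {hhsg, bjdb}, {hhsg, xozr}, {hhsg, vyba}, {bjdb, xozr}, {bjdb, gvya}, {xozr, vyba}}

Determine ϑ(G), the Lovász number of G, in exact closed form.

sqrt(37)

deg(dqvt) = 18; N(dqvt) = {huvh, ndwy, uxxv, mfxx, scwc, ojle, vprs, phsd, kogn, egpt, bqhv, smzu, hpou, jned, zbaa, bjdb, xozr, gvya}.
deg(hvhp) = 18; N(hvhp) = {rjfz, srsj, scwc, usbn, zyzk, vprs, bdcz, vmya, kogn, egpt, xvrj, htxn, jtsq, hpou, zbaa, bjdb, xozr, gvya}.
deg(htxn) = 18; N(htxn) = {huvh, ndwy, pyah, rjfz, scwc, ojle, usbn, tdqn, phsd, vmya, kogn, egpt, spnt, hvhp, axev, jtsq, smzu, bjdb}.
Vertex rjfz has 18 neighbors: pyah, mfxx, srsj, usbn, zyzk, tdqn, phsd, kogn, bqhv, hvhp, htxn, axev, smzu, hpou, jned, iqrn, zbaa, xozr.
18-regular, N=37; Paley(37): SR with (k,λ,μ)=(18,8,9).
spec(A) ≈ [18.0, 2.541381, -3.541381] (distinct, 6 d.p.).
Lovász (edge-transitive): ϑ = −37·(-sqrt(37)/2 - 1/2)/((18)−(-sqrt(37)/2 - 1/2)) = sqrt(37).
≈ 6.08276253 (to 8 d.p.).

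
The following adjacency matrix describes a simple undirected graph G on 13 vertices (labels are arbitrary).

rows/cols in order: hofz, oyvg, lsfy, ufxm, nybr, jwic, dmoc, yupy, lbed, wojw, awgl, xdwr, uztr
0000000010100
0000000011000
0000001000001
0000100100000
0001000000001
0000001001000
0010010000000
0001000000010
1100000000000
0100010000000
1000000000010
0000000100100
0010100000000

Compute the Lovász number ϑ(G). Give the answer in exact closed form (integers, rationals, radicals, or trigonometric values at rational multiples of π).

13*cos(pi/13)/(cos(pi/13) + 1)

Vertex jwic has 2 neighbors: dmoc, wojw.
deg(nybr) = 2; N(nybr) = {ufxm, uztr}.
N(lsfy) = {dmoc, uztr}, |N(lsfy)| = 2.
N(wojw) = {oyvg, jwic}, |N(wojw)| = 2.
13-vertex 2-regular graph: this is C_{13}, the 13-cycle.
The 7 distinct eigenvalues: [2.0, 1.7709, 1.1361, 0.2411, -0.7092, -1.497, -1.9419].
Lovász (edge-transitive): ϑ = −13·(-2*cos(pi/13))/((2)−(-2*cos(pi/13))) = 13*cos(pi/13)/(cos(pi/13) + 1).
ϑ(G) ≈ 6.40416856.
α=6, χ(Ḡ)=7; ϑ=13*cos(pi/13)/(cos(pi/13) + 1) lies between (both strict).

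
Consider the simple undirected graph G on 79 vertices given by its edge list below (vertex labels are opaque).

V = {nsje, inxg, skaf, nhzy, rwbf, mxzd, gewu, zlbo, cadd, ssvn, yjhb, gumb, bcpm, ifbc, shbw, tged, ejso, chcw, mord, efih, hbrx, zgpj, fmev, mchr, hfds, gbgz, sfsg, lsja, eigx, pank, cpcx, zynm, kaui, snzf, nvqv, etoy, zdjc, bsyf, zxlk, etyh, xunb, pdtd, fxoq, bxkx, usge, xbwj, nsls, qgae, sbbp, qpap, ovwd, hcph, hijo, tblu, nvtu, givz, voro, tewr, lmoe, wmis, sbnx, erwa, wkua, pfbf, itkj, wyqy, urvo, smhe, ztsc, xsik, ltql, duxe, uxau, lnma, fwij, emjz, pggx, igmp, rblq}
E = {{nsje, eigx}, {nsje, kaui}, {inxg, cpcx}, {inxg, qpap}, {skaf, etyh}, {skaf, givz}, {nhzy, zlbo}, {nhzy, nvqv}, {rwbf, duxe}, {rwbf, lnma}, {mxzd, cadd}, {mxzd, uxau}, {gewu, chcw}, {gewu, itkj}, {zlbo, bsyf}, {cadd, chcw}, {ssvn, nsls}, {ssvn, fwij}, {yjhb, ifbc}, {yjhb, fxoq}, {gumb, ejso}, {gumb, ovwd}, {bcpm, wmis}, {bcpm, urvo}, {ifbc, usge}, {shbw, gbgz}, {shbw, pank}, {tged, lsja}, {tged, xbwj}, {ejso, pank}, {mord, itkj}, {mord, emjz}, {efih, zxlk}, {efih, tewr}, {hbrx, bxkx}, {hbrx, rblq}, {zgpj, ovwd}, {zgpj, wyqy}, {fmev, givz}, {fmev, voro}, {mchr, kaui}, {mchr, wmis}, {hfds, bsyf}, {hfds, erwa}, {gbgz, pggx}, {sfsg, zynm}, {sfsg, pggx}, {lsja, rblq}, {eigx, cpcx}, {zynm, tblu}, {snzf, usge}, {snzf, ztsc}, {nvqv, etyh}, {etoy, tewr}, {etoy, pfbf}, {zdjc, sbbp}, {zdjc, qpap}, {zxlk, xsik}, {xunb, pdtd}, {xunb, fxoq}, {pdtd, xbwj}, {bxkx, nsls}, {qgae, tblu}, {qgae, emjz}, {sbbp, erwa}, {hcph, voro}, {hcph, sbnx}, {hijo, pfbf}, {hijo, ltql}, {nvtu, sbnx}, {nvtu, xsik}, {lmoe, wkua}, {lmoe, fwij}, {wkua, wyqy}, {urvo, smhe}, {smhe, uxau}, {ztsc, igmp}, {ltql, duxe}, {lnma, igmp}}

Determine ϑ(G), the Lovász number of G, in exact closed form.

deg(wmis) = 2; N(wmis) = {bcpm, mchr}.
N(hbrx) = {bxkx, rblq}, |N(hbrx)| = 2.
N(yjhb) = {ifbc, fxoq}, |N(yjhb)| = 2.
N(snzf) = {usge, ztsc}, |N(snzf)| = 2.
2-regular, N=79; a single 79-cycle (edge-transitive).
Distinct eigenvalues (to 6 d.p.): [2.0, 1.993678, 1.974751, 1.943339, 1.89964, 1.843932, 1.776565, 1.697967, 1.608633, 1.509129, 1.400084, 1.282187, 1.156184, 1.022871, 0.883091, 0.737728, 0.587701, 0.433958, 0.277471, 0.11923, -0.039764, -0.198508, -0.355996, -0.511233, -0.663239, -0.811051, -0.953735, -1.09039, -1.22015, -1.342197, -1.455758, -1.560115, -1.654608, -1.738641, -1.811681, -1.873267, -1.92301, -1.960595, -1.985784, -1.998419].
With N=79: ϑ(G) = 79·(-(-1)*2*cos(pi/79))/(2−(-2*cos(pi/79))) = 79*cos(pi/79)/(cos(pi/79) + 1).
= 39.4844… (decimal).
Lovász sandwich 39 ≤ 79*cos(pi/79)/(cos(pi/79) + 1) ≤ 40: both strict.

79*cos(pi/79)/(cos(pi/79) + 1)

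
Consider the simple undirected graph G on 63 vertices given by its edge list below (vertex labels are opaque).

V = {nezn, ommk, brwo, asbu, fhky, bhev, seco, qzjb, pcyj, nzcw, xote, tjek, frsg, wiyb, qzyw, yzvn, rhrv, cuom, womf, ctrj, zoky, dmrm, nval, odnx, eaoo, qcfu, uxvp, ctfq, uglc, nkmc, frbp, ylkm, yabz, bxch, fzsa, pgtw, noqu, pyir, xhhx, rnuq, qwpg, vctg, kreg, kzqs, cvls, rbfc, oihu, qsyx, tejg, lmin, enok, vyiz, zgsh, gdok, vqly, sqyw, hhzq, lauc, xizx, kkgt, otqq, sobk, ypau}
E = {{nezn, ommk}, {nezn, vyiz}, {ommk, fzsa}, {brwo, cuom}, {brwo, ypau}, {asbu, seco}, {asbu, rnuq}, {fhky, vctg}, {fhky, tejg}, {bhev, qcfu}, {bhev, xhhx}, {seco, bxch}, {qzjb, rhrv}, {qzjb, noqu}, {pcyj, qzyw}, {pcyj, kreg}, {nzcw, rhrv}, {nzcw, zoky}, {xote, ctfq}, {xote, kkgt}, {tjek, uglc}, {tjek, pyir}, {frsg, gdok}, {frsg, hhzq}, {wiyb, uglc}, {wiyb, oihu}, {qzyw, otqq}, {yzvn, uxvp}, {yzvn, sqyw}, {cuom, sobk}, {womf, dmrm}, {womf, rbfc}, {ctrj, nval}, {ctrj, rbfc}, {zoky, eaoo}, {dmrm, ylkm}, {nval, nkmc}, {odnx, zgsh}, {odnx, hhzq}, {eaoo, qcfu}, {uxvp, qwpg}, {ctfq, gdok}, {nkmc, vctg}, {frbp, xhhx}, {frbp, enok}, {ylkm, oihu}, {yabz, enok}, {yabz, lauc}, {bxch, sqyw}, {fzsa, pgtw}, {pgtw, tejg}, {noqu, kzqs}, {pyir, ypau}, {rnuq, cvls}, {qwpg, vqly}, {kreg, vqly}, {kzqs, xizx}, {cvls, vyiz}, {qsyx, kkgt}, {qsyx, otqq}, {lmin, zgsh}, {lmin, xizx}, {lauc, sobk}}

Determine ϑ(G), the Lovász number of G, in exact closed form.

N(bhev) = {qcfu, xhhx}, |N(bhev)| = 2.
Vertex otqq has 2 neighbors: qzyw, qsyx.
N(frbp) = {xhhx, enok}, |N(frbp)| = 2.
deg(xizx) = 2; N(xizx) = {kzqs, lmin}.
63-vertex 2-regular graph: connected 2-regular on 63 ⇒ C_{63}.
A has 32 distinct eigenvalues ≈ [2.0, 1.99006, 1.96034, 1.91115, 1.84295, 1.75644, 1.65248, 1.53209, 1.39647, 1.24698, 1.08509, 0.91242, 0.73068, 0.54168, 0.3473, 0.14946, -0.04986, -0.24869, -0.44504, -0.63697, -0.82257, -1.0, -1.16749, -1.32337, -1.4661, -1.59427, -1.70658, -1.80194, -1.87939, -1.93815, -1.97766, -1.99751].
Lovász (edge-transitive): ϑ = −63·(-2*cos(pi/63))/((2)−(-2*cos(pi/63))) = 63*cos(pi/63)/(cos(pi/63) + 1).
= 31.48041… (decimal).
31 ≤ 63*cos(pi/63)/(cos(pi/63) + 1) ≤ 32: both strict.

63*cos(pi/63)/(cos(pi/63) + 1)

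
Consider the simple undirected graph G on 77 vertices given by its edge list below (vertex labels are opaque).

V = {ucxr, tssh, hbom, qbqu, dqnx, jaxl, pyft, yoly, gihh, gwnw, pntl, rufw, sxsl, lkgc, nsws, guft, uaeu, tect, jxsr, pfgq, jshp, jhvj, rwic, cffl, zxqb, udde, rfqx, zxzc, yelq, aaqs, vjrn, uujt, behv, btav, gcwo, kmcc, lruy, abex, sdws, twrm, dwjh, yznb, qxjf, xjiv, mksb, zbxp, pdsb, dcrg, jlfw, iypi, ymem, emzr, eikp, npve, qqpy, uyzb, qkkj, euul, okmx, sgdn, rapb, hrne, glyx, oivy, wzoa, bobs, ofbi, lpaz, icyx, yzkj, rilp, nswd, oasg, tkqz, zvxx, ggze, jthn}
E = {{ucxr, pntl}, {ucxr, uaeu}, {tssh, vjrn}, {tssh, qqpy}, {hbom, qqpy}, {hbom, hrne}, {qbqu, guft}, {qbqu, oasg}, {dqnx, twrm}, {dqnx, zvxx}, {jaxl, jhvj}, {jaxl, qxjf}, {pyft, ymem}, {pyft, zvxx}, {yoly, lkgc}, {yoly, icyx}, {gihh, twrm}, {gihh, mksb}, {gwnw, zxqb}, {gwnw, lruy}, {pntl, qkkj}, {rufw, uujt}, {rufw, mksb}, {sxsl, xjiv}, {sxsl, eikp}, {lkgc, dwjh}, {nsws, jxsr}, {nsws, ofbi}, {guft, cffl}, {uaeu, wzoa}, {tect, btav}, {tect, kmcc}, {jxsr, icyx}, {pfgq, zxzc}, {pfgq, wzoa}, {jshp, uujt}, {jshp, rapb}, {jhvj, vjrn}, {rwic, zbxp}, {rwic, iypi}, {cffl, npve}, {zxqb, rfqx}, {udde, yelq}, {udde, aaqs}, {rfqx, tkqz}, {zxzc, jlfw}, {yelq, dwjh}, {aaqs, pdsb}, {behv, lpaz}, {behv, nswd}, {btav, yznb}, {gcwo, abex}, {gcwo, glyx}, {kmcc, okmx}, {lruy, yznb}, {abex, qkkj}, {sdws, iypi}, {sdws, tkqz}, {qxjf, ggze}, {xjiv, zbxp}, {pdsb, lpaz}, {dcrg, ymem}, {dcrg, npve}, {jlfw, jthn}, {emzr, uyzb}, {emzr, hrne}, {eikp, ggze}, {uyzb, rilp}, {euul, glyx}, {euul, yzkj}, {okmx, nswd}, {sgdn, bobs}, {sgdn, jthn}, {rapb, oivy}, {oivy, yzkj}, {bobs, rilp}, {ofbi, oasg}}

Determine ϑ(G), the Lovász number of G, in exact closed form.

deg(qqpy) = 2; N(qqpy) = {tssh, hbom}.
N(lpaz) = {behv, pdsb}, |N(lpaz)| = 2.
Vertex ggze has 2 neighbors: qxjf, eikp.
N(kmcc) = {tect, okmx}, |N(kmcc)| = 2.
deg(v) = 2 for all v (|V|=77); a single 77-cycle (edge-transitive).
spec(A) ≈ [2.0, 1.99335, 1.97342, 1.94037, 1.89441, 1.83583, 1.76504, 1.68251, 1.58877, 1.48447, 1.37028, 1.24698, 1.11538, 0.97635, 0.83083, 0.67978, 0.5242, 0.36514, 0.20365, 0.0408, -0.12232, -0.28463, -0.44504, -0.60249, -0.75593, -0.90434, -1.04674, -1.18216, -1.30972, -1.42856, -1.5379, -1.637, -1.72521, -1.80194, -1.86667, -1.91899, -1.95853, -1.98504, -1.99834] (distinct, 5 d.p.).
λ_max=2, λ_min=-2*cos(pi/77); ϑ = −77·λ_min/(λ_max−λ_min) = 77*cos(pi/77)/(cos(pi/77) + 1).
≈ 38.483973 (to 6 d.p.).
Lovász sandwich 38 ≤ 77*cos(pi/77)/(cos(pi/77) + 1) ≤ 39: both strict.

77*cos(pi/77)/(cos(pi/77) + 1)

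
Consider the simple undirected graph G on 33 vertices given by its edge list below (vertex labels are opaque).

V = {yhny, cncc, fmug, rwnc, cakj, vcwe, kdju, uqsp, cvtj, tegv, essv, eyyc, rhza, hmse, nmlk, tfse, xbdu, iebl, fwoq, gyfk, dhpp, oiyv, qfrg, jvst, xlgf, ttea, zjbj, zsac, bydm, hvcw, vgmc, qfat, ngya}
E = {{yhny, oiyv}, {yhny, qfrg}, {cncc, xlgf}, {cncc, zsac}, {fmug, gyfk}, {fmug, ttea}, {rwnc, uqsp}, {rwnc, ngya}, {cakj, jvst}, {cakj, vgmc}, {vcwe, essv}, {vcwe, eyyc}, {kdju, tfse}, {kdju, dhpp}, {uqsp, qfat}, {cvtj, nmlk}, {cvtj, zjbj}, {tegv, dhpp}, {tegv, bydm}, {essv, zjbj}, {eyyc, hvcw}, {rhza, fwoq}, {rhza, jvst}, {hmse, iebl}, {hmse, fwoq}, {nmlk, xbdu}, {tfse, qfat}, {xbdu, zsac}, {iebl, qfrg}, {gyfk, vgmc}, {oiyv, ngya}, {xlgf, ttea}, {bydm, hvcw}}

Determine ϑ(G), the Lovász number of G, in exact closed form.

33*cos(pi/33)/(cos(pi/33) + 1)

deg(fmug) = 2; N(fmug) = {gyfk, ttea}.
Vertex tfse has 2 neighbors: kdju, qfat.
N(zsac) = {cncc, xbdu}, |N(zsac)| = 2.
N(cvtj) = {nmlk, zjbj}, |N(cvtj)| = 2.
Regular of degree 2 on 33 vertices: the odd cycle C_{33}.
spec(A) ≈ [2.0, 1.964, 1.857, 1.683, 1.447, 1.16, 0.831, 0.472, 0.095, -0.285, -0.654, -1.0, -1.31, -1.572, -1.778, -1.919, -1.991] (distinct, 3 d.p.).
−33·(-2*cos(pi/33)) / ((2)−(-2*cos(pi/33))) = 33*cos(pi/33)/(cos(pi/33) + 1) = ϑ(G).
= 16.462558592… (decimal).
Check 16 ≤ 33*cos(pi/33)/(cos(pi/33) + 1) ≤ 17: both strict.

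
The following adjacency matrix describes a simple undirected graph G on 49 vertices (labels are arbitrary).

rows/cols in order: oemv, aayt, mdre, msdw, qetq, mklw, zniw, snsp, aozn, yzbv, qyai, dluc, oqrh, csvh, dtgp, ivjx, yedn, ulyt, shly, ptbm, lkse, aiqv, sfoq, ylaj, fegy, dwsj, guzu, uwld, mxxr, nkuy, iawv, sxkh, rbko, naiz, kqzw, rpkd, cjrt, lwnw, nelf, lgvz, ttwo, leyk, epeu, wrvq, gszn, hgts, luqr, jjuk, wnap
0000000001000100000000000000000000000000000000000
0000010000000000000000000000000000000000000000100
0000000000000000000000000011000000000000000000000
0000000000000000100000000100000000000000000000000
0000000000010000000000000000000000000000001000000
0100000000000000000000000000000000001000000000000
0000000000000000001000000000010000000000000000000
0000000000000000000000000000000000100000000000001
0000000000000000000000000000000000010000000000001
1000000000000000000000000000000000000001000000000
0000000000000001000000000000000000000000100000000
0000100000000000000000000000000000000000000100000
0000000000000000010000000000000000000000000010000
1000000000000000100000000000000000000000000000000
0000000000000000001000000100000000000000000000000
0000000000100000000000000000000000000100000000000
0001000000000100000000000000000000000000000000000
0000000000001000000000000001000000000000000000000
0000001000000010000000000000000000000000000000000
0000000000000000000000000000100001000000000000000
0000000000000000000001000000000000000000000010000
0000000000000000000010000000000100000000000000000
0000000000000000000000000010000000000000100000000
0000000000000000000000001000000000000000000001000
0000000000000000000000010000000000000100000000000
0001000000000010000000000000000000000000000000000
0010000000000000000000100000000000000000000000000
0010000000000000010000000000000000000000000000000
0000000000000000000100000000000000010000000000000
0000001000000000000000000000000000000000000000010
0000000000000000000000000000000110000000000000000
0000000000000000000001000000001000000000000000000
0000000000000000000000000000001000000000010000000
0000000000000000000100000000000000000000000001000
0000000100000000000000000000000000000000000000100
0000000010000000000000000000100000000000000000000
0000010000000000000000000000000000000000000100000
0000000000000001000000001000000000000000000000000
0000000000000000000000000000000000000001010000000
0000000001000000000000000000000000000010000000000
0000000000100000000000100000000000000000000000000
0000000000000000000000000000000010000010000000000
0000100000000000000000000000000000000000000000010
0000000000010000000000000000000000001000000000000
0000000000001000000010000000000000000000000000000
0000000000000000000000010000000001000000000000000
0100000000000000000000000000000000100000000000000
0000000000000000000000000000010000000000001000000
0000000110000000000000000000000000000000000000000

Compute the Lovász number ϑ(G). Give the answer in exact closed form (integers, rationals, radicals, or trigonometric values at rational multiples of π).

Vertex aayt has 2 neighbors: mklw, luqr.
N(lkse) = {aiqv, gszn}, |N(lkse)| = 2.
deg(mklw) = 2; N(mklw) = {aayt, cjrt}.
Vertex msdw has 2 neighbors: yedn, dwsj.
Every vertex has degree 2 (N=49); the odd cycle C_{49}.
A has 25 distinct eigenvalues ≈ [2.0, 1.984, 1.935, 1.854, 1.743, 1.603, 1.437, 1.247, 1.037, 0.81, 0.569, 0.319, 0.064, -0.192, -0.445, -0.691, -0.925, -1.144, -1.345, -1.523, -1.676, -1.802, -1.898, -1.963, -1.996].
−49·(-2*cos(pi/49)) / ((2)−(-2*cos(pi/49))) = 49*cos(pi/49)/(cos(pi/49) + 1) = ϑ(G).
ϑ(G) ≈ 24.47480518.
Lovász sandwich 24 ≤ 49*cos(pi/49)/(cos(pi/49) + 1) ≤ 25: both strict.

49*cos(pi/49)/(cos(pi/49) + 1)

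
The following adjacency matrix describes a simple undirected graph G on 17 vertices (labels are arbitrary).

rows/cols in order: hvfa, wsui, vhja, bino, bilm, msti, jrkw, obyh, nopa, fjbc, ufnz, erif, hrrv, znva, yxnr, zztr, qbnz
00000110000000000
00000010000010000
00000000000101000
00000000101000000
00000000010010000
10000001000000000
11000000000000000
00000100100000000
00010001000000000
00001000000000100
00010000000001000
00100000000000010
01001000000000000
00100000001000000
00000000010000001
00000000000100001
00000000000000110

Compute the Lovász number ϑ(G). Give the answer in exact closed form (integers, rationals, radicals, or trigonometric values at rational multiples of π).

N(fjbc) = {bilm, yxnr}, |N(fjbc)| = 2.
N(vhja) = {erif, znva}, |N(vhja)| = 2.
Vertex bino has 2 neighbors: nopa, ufnz.
Vertex jrkw has 2 neighbors: hvfa, wsui.
17-vertex 2-regular graph: the odd cycle C_{17}.
Distinct eigenvalues (to 3 d.p.): [2.0, 1.865, 1.478, 0.891, 0.185, -0.547, -1.205, -1.7, -1.966].
Lovász (edge-transitive): ϑ = −17·(-2*cos(pi/17))/((2)−(-2*cos(pi/17))) = 17*cos(pi/17)/(cos(pi/17) + 1).
ϑ(G) ≈ 8.427014314.
8 ≤ 17*cos(pi/17)/(cos(pi/17) + 1) ≤ 9: both strict.

17*cos(pi/17)/(cos(pi/17) + 1)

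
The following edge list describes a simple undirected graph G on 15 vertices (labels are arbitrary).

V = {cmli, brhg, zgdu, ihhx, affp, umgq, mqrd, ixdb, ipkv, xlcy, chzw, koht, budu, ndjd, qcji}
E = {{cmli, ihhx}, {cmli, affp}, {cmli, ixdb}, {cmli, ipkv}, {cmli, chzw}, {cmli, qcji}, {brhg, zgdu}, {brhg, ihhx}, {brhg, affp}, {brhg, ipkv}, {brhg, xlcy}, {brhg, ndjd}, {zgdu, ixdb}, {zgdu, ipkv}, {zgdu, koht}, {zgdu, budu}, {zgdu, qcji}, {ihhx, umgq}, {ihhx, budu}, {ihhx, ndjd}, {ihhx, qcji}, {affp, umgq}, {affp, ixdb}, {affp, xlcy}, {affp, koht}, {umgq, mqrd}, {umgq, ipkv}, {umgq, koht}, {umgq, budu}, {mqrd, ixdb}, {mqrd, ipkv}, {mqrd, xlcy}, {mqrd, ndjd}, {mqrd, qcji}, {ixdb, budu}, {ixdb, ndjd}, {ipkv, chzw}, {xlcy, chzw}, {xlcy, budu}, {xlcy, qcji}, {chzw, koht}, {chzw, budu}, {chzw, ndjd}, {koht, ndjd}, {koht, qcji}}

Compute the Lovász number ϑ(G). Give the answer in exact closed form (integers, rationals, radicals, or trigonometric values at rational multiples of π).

5

Vertex koht has 6 neighbors: zgdu, affp, umgq, chzw, ndjd, qcji.
Vertex xlcy has 6 neighbors: brhg, affp, mqrd, chzw, budu, qcji.
Vertex ixdb has 6 neighbors: cmli, zgdu, affp, mqrd, budu, ndjd.
Vertex cmli has 6 neighbors: ihhx, affp, ixdb, ipkv, chzw, qcji.
6-regular, N=15; this is K(6,2), the Kneser graph.
The 3 distinct eigenvalues: [6.0, 1.0, -3.0].
Lovász: ϑ = −15(-3)/(6+-1*(-3)) = 5.
ϑ(G) ≈ 5.0000.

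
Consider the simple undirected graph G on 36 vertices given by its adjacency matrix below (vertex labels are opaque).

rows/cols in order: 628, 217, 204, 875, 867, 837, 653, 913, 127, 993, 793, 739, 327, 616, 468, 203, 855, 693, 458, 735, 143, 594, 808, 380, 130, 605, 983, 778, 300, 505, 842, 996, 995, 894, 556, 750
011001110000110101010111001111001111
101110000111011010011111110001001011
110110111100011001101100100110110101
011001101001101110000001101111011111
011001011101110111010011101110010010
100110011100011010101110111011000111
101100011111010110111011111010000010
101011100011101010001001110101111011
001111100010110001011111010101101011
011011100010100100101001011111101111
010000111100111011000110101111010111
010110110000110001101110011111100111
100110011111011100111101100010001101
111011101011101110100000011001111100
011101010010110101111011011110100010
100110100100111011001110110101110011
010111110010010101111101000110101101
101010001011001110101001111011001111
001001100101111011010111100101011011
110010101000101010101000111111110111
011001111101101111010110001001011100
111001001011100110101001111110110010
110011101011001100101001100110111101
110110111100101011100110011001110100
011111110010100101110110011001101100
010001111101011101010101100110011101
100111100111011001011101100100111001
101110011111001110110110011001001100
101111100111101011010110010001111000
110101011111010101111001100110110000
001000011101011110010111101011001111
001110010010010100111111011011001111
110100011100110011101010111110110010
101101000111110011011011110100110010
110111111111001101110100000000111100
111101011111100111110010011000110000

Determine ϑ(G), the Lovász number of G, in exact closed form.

deg(739) = 21; N(739) = {217, 875, 867, 653, 913, 327, 616, 693, 458, 143, 594, 808, 605, 983, 778, 300, 505, 842, 894, 556, 750}.
N(143) = {217, 204, 837, 653, 913, 127, 993, 739, 327, 468, 203, 855, 693, 735, 594, 808, 983, 505, 996, 995, 894}, |N(143)| = 21.
Vertex 468 has 21 neighbors: 217, 204, 875, 837, 913, 793, 327, 616, 203, 693, 458, 735, 143, 808, 380, 605, 983, 778, 300, 842, 556.
N(594) = {628, 217, 204, 837, 127, 793, 739, 327, 203, 855, 458, 143, 380, 130, 605, 983, 778, 300, 842, 996, 556}, |N(594)| = 21.
deg(v) = 21 for all v (|V|=36); Kneser K(9,2) on C(9,2)=36 vertices.
The 3 distinct eigenvalues: [21.0, 1.0, -6.0].
With N=36: ϑ(G) = 36·(-1*(-6))/(21−(-6)) = 8.
ϑ(G) ≈ 8.000000000.

8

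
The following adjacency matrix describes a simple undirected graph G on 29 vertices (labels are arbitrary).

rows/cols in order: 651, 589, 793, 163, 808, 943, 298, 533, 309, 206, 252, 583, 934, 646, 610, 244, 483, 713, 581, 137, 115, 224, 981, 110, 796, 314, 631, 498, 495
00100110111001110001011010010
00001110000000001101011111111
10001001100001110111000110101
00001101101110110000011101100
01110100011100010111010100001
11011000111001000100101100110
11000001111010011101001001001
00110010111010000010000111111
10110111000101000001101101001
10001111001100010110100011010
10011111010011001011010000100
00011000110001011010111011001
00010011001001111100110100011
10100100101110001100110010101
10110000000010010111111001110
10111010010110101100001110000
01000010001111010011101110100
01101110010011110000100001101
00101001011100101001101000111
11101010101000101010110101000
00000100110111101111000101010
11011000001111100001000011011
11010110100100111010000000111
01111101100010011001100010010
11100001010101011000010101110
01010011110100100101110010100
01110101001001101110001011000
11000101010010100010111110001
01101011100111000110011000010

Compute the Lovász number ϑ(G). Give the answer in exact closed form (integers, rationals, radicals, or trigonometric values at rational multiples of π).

N(581) = {793, 808, 533, 206, 252, 583, 610, 483, 137, 115, 981, 631, 498, 495}, |N(581)| = 14.
N(796) = {651, 589, 793, 533, 206, 583, 646, 244, 483, 224, 110, 314, 631, 498}, |N(796)| = 14.
N(498) = {651, 589, 943, 533, 206, 934, 610, 581, 115, 224, 981, 110, 796, 495}, |N(498)| = 14.
N(252) = {651, 163, 808, 943, 298, 533, 206, 934, 646, 483, 581, 137, 224, 631}, |N(252)| = 14.
deg(v) = 14 for all v (|V|=29); SR(29,14,6,7) — a Paley graph.
spec(A) ≈ [14.0, 2.193, -3.193] (distinct, 3 d.p.).
−29·(-sqrt(29)/2 - 1/2) / ((14)−(-sqrt(29)/2 - 1/2)) = sqrt(29) = ϑ(G).
= 5.385164807… (decimal).

sqrt(29)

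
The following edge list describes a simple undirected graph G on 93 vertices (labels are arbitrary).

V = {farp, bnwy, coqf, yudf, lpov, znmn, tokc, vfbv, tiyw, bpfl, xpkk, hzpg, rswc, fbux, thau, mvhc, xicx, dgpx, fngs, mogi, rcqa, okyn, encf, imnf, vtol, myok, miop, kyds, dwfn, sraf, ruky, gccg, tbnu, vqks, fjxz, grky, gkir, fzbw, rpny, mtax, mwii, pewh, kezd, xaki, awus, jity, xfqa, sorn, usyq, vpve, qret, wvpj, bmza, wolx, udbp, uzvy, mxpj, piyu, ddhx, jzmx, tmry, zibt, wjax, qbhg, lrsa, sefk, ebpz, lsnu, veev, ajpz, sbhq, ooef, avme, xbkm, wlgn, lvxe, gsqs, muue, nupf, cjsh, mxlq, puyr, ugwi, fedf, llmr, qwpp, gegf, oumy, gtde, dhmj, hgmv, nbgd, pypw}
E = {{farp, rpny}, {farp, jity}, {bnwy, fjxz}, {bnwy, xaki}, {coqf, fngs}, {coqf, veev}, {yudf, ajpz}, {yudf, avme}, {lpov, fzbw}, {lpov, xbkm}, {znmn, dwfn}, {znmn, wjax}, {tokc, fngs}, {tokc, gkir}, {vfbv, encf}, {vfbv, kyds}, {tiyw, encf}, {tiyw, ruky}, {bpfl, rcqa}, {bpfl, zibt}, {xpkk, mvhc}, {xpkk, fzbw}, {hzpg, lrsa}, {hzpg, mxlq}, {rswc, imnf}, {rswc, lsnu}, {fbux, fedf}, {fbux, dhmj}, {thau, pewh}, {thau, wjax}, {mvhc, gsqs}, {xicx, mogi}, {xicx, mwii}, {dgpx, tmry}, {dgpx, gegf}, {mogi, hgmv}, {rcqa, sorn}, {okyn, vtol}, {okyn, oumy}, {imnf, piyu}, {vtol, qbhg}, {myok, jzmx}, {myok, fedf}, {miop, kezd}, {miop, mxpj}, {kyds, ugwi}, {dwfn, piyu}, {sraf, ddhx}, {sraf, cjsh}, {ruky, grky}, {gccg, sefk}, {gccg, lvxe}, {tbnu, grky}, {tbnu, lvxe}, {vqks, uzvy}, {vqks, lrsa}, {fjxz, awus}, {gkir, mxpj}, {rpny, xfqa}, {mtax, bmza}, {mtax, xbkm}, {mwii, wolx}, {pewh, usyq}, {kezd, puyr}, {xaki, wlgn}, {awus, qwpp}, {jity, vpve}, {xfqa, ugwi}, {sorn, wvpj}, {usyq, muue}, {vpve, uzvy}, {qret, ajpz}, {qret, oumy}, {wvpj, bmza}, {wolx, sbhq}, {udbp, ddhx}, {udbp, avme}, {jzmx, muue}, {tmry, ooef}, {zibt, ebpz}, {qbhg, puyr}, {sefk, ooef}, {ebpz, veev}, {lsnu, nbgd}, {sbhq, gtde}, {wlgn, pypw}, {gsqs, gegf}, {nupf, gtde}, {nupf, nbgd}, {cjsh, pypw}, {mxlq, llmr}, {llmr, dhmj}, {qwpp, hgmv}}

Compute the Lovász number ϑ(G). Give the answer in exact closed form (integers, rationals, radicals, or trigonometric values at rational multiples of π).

93*cos(pi/93)/(cos(pi/93) + 1)

deg(hzpg) = 2; N(hzpg) = {lrsa, mxlq}.
Vertex vpve has 2 neighbors: jity, uzvy.
Vertex dwfn has 2 neighbors: znmn, piyu.
N(usyq) = {pewh, muue}, |N(usyq)| = 2.
93-vertex 2-regular graph: this is C_{93}, the 93-cycle.
Distinct eigenvalues (to 3 d.p.): [2.0, 1.995, 1.982, 1.959, 1.927, 1.887, 1.838, 1.78, 1.715, 1.642, 1.561, 1.473, 1.378, 1.277, 1.17, 1.058, 0.941, 0.82, 0.695, 0.566, 0.436, 0.303, 0.169, 0.034, -0.101, -0.236, -0.369, -0.501, -0.631, -0.758, -0.881, -1.0, -1.115, -1.224, -1.328, -1.426, -1.518, -1.602, -1.679, -1.749, -1.81, -1.864, -1.908, -1.944, -1.972, -1.99, -1.999].
Lovász (edge-transitive): ϑ = −93·(-2*cos(pi/93))/((2)−(-2*cos(pi/93))) = 93*cos(pi/93)/(cos(pi/93) + 1).
= 46.4867… (decimal).
46 ≤ 93*cos(pi/93)/(cos(pi/93) + 1) ≤ 47: both strict.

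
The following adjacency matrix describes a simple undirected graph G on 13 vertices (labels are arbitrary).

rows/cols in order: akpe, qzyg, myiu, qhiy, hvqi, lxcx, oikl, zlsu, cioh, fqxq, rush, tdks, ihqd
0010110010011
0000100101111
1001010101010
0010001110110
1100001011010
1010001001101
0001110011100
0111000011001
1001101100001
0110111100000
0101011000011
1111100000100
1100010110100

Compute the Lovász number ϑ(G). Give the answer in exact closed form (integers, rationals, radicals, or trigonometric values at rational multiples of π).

sqrt(13)

deg(cioh) = 6; N(cioh) = {akpe, qhiy, hvqi, oikl, zlsu, ihqd}.
N(fqxq) = {qzyg, myiu, hvqi, lxcx, oikl, zlsu}, |N(fqxq)| = 6.
N(oikl) = {qhiy, hvqi, lxcx, cioh, fqxq, rush}, |N(oikl)| = 6.
deg(akpe) = 6; N(akpe) = {myiu, hvqi, lxcx, cioh, tdks, ihqd}.
13-vertex 6-regular graph: SR(13,6,2,3) — a Paley graph.
Distinct eigenvalues (to 6 d.p.): [6.0, 1.302776, -2.302776].
λ_max=6, λ_min=-sqrt(13)/2 - 1/2; ϑ = −13·λ_min/(λ_max−λ_min) = sqrt(13).
≈ 3.605551 (to 6 d.p.).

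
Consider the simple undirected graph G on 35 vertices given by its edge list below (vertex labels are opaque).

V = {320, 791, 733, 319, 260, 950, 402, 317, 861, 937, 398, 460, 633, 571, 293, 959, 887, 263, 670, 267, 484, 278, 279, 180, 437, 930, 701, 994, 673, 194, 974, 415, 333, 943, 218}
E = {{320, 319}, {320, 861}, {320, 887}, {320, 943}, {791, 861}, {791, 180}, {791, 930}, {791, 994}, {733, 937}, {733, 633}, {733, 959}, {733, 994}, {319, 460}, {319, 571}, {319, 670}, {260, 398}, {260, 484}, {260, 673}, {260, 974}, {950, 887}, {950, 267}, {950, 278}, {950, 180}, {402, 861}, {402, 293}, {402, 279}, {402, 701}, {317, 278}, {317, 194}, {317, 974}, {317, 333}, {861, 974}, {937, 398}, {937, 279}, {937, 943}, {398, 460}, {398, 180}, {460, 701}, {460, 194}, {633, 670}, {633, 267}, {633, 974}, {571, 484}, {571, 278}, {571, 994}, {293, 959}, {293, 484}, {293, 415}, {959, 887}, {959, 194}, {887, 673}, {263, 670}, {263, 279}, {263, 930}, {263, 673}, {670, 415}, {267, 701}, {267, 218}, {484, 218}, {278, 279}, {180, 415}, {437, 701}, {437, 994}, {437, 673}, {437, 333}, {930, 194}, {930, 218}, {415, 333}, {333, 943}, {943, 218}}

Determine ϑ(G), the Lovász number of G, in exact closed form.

15

deg(319) = 4; N(319) = {320, 460, 571, 670}.
deg(861) = 4; N(861) = {320, 791, 402, 974}.
N(293) = {402, 959, 484, 415}, |N(293)| = 4.
Vertex 279 has 4 neighbors: 402, 937, 263, 278.
35-vertex 4-regular graph: Kneser-type, 3-subsets of [7].
The 4 distinct eigenvalues: [4.0, 2.0, -1.0, -3.0].
λ_max=4, λ_min=-3; ϑ = −35·λ_min/(λ_max−λ_min) = 15.
= 15.000000000… (decimal).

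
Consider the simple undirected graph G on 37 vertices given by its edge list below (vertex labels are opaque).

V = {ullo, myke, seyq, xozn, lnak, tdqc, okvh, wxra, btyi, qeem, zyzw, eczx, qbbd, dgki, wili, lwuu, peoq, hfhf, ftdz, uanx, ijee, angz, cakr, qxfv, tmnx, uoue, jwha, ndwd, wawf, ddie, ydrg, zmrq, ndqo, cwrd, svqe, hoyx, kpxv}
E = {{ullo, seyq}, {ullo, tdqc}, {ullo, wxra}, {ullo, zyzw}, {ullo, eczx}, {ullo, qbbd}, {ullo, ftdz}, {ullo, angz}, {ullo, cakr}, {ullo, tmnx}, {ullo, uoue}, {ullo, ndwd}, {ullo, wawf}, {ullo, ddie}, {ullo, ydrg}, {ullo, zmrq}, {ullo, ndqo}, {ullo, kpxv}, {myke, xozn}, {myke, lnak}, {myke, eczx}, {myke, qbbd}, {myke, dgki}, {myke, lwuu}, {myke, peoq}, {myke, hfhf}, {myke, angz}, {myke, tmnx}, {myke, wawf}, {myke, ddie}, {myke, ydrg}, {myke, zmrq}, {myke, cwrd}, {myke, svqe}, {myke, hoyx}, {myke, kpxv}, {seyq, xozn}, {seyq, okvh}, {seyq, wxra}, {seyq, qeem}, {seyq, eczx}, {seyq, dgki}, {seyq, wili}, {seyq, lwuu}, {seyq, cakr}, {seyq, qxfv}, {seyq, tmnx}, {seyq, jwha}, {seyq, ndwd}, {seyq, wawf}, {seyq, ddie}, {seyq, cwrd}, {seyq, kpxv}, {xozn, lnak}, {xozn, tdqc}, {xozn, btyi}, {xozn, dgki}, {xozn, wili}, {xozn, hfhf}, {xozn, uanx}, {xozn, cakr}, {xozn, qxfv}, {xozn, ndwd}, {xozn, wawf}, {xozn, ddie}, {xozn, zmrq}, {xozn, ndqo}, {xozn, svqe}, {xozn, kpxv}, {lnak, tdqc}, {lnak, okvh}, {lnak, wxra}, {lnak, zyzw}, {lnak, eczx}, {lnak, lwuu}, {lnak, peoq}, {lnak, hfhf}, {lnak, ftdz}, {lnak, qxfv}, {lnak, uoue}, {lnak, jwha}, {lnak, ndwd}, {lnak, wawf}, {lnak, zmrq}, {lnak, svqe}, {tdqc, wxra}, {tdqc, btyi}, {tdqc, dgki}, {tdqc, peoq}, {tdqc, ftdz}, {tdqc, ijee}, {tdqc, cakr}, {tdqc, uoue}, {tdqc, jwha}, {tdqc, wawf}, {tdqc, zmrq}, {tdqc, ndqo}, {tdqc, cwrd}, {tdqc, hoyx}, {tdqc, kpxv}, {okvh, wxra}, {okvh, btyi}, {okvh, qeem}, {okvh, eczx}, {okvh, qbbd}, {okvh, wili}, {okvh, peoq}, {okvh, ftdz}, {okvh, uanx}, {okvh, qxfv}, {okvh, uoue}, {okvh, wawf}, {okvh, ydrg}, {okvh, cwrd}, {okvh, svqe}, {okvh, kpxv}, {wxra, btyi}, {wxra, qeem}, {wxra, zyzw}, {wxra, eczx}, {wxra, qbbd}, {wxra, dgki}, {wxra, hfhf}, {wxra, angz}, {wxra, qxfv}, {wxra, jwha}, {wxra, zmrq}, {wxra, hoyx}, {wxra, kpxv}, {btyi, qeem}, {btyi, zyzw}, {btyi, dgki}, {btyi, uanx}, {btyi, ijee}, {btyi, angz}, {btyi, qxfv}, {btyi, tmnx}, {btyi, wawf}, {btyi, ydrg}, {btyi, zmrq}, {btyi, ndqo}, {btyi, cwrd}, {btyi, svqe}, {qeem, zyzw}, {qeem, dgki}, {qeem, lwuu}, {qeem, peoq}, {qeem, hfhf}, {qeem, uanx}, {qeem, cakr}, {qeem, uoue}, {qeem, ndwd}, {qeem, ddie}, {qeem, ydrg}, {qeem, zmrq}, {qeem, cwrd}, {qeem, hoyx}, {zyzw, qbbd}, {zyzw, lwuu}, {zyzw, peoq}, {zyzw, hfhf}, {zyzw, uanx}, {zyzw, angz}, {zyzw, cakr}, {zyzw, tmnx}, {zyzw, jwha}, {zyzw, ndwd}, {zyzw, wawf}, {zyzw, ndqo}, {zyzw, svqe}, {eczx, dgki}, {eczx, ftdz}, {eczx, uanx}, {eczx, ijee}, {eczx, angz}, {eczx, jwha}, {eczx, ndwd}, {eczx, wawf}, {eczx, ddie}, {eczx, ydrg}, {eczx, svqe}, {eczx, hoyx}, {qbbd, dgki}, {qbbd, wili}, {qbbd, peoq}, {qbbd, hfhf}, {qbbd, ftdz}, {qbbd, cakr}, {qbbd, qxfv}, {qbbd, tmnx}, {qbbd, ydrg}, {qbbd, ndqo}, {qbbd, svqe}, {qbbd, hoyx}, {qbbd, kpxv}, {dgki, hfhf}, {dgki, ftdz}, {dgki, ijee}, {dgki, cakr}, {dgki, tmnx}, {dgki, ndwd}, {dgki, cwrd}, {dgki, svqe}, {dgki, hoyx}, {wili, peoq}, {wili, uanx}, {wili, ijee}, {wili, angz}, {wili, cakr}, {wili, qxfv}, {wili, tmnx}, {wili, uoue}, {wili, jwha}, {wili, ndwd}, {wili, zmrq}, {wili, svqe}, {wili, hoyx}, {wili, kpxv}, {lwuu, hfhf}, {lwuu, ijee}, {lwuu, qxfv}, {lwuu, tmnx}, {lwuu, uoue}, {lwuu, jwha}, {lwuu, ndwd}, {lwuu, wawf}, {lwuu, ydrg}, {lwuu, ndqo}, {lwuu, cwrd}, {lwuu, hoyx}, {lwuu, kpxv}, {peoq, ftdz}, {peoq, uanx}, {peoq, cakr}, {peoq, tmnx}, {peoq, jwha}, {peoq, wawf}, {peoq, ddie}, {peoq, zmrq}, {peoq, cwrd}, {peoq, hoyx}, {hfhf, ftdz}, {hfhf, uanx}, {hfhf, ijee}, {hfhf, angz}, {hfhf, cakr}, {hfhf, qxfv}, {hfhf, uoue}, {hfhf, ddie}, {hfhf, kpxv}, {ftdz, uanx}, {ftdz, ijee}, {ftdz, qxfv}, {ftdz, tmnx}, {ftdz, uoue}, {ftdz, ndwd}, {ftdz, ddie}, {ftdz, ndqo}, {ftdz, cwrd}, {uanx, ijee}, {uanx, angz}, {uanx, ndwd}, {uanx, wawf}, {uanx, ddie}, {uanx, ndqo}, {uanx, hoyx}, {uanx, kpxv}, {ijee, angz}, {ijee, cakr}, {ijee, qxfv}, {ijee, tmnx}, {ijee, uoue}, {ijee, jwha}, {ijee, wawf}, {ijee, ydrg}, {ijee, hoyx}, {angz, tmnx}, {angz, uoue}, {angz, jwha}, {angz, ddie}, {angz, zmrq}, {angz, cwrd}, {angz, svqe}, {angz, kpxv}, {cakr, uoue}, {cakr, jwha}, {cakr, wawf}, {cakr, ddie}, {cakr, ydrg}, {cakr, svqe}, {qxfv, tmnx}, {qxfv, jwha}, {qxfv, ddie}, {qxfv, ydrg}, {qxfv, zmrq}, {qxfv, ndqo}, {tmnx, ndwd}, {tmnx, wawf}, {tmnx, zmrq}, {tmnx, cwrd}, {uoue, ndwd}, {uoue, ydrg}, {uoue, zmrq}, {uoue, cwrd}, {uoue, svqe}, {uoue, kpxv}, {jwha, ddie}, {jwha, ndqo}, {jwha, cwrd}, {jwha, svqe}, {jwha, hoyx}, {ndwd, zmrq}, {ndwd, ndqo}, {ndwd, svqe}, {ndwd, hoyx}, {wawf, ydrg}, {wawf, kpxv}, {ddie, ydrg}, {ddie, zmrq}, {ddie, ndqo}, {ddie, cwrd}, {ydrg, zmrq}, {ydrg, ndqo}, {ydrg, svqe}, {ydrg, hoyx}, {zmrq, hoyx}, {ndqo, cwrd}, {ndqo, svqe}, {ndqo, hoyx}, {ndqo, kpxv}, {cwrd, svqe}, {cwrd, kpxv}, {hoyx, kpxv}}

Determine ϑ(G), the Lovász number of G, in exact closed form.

Vertex cwrd has 18 neighbors: myke, seyq, tdqc, okvh, btyi, qeem, dgki, lwuu, peoq, ftdz, angz, tmnx, uoue, jwha, ddie, ndqo, svqe, kpxv.
deg(uanx) = 18; N(uanx) = {xozn, okvh, btyi, qeem, zyzw, eczx, wili, peoq, hfhf, ftdz, ijee, angz, ndwd, wawf, ddie, ndqo, hoyx, kpxv}.
deg(ijee) = 18; N(ijee) = {tdqc, btyi, eczx, dgki, wili, lwuu, hfhf, ftdz, uanx, angz, cakr, qxfv, tmnx, uoue, jwha, wawf, ydrg, hoyx}.
deg(dgki) = 18; N(dgki) = {myke, seyq, xozn, tdqc, wxra, btyi, qeem, eczx, qbbd, hfhf, ftdz, ijee, cakr, tmnx, ndwd, cwrd, svqe, hoyx}.
G on 37 vertices is 18-regular; SR(37,18,8,9) — a Paley graph.
spec(A) ≈ [18.0, 2.541, -3.541] (distinct, 3 d.p.).
Lovász (edge-transitive): ϑ = −37·(-sqrt(37)/2 - 1/2)/((18)−(-sqrt(37)/2 - 1/2)) = sqrt(37).
ϑ(G) ≈ 6.08276253.

sqrt(37)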